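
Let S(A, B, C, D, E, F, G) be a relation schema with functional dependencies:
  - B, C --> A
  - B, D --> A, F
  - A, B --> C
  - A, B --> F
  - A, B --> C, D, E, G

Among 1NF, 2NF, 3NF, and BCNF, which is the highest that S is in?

Candidate keys: {A, B}, {B, C}, {B, D}. Prime attributes: {A, B, C, D}.
Each dependency's left side is a superkey — BCNF holds.

BCNF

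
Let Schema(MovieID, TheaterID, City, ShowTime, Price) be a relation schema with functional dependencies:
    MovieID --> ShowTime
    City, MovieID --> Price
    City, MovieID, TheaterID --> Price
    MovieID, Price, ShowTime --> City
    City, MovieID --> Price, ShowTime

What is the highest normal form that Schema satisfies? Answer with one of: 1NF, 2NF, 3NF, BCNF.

1NF

Candidate keys: {City, MovieID, TheaterID}, {MovieID, Price, TheaterID}. Prime attributes: {City, MovieID, Price, TheaterID}.
For MovieID --> ShowTime we have {MovieID}⁺ = {MovieID, ShowTime}; {MovieID} is not a superkey, so BCNF fails.
Because {ShowTime} is non-prime and the left side of MovieID --> ShowTime is not a superkey, the relation is not in 3NF.
Since {MovieID} ⊂ {City, MovieID, TheaterID} and {MovieID}⁺ ⊇ {ShowTime} with {ShowTime} non-prime, there is a partial dependency; 2NF fails.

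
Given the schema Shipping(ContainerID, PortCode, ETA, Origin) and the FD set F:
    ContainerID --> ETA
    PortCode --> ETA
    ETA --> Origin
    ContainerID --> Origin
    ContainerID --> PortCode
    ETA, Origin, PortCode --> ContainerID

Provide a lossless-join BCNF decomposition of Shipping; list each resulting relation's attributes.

{ContainerID, ETA, PortCode}; {ETA, Origin}

Candidate keys of the original relation: {ContainerID}, {PortCode}.
In {ContainerID, ETA, Origin, PortCode}, {ETA} is not a superkey ({ETA}⁺ restricted to this set is {ETA, Origin}), so split on ETA --> Origin into {ETA, Origin} and {ContainerID, ETA, PortCode}.
{ETA, Origin} has no BCNF violation.
{ContainerID, ETA, PortCode} has no BCNF violation.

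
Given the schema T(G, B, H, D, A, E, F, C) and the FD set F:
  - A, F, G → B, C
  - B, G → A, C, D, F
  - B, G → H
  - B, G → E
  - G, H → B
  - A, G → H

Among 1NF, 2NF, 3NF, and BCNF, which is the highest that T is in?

Candidate keys: {A, G}, {B, G}, {G, H}. Prime attributes: {A, B, G, H}.
Every FD has a superkey on the left, so the relation is in BCNF.

BCNF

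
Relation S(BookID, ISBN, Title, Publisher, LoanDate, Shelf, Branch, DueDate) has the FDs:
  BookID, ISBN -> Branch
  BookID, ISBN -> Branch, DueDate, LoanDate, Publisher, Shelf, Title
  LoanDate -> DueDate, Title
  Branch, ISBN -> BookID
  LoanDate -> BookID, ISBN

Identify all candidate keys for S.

{LoanDate}⁺ = {BookID, Branch, DueDate, ISBN, LoanDate, Publisher, Shelf, Title}, which is every attribute, so {LoanDate} is a candidate key.
{BookID, ISBN}⁺ = {BookID, Branch, DueDate, ISBN, LoanDate, Publisher, Shelf, Title}, which is every attribute, so {BookID, ISBN} is a candidate key.
{Branch, ISBN}⁺ = {BookID, Branch, DueDate, ISBN, LoanDate, Publisher, Shelf, Title}, which is every attribute, so {Branch, ISBN} is a candidate key.
Any other superkey properly contains one of these, so there are no further candidate keys.

{BookID, ISBN}, {Branch, ISBN}, {LoanDate}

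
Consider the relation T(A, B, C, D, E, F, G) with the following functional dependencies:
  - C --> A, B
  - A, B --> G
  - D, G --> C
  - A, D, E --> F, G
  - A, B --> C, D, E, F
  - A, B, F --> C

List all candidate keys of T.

Closure of {C} is {A, B, C, D, E, F, G}, the whole schema; {C} is a candidate key.
Closure of {A, B} is {A, B, C, D, E, F, G}, the whole schema; {A, B} is a candidate key.
Closure of {D, G} is {A, B, C, D, E, F, G}, the whole schema; {D, G} is a candidate key.
Closure of {A, D, E} is {A, B, C, D, E, F, G}, the whole schema; {A, D, E} is a candidate key.
No proper subset of any of these is a key, and no other minimal superkey exists.

{A, B}, {A, D, E}, {C}, {D, G}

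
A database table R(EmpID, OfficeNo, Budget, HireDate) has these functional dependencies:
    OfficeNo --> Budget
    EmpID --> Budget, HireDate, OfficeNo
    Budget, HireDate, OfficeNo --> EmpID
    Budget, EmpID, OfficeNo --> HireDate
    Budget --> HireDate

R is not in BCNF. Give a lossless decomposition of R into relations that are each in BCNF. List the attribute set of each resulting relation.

Candidate keys of the original relation: {EmpID}, {OfficeNo}.
Within {Budget, EmpID, HireDate, OfficeNo}: {Budget}⁺ ∩ {Budget, EmpID, HireDate, OfficeNo} = {Budget, HireDate}, not the whole set, so Budget --> HireDate violates BCNF; decompose into {Budget, HireDate} and {Budget, EmpID, OfficeNo}.
{Budget, HireDate}: every determinant is a superkey — BCNF.
{Budget, EmpID, OfficeNo}: every determinant is a superkey — BCNF.

{Budget, EmpID, OfficeNo}; {Budget, HireDate}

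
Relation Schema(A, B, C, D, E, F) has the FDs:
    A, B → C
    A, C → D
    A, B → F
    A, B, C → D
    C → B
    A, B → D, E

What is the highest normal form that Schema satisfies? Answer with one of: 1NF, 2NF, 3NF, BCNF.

Candidate keys: {A, B}, {A, C}. Prime attributes: {A, B, C}.
C → B breaks BCNF: {C}⁺ = {B, C}, so {C} is not a superkey.
Its right-hand attributes {B} are all prime, as are those of every other non-superkey FD — the relation is in 3NF.

3NF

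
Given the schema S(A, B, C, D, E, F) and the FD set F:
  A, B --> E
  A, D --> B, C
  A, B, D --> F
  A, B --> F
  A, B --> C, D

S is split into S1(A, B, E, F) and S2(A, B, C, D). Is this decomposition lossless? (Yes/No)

Yes

Common attributes: {A, B}; their closure is {A, B, C, D, E, F}.
S1 is contained in that closure, so S1 ∩ S2 --> S1 holds and the join is lossless.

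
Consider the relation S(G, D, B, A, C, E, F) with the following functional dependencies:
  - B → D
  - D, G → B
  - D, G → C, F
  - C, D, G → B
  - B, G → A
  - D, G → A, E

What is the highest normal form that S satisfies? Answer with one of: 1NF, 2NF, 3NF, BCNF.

3NF

Candidate keys: {B, G}, {D, G}. Prime attributes: {B, D, G}.
B → D breaks BCNF: {B}⁺ = {B, D}, so {B} is not a superkey.
Since {D} ⊆ prime attributes and every other non-superkey FD also has a prime right side, the schema is in 3NF.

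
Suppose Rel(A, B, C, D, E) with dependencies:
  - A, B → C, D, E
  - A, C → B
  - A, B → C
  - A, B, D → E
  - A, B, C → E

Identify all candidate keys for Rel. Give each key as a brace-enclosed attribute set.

{A, B}, {A, C}

Attributes never on any right-hand side: {A} — every candidate key must contain it.
{A, B}⁺ = {A, B, C, D, E}, which is every attribute, so {A, B} is a candidate key.
{A, C}⁺ = {A, B, C, D, E}, which is every attribute, so {A, C} is a candidate key.
No proper subset of any of these is a key, and no other minimal superkey exists.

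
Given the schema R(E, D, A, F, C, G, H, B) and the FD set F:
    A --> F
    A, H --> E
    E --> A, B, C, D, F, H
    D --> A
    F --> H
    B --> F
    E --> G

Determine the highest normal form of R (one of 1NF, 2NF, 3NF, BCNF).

Candidate keys: {A}, {D}, {E}. Prime attributes: {A, D, E}.
For F --> H we have {F}⁺ = {F, H}; {F} is not a superkey, so BCNF fails.
F --> H has non-prime {H} on the right and a non-superkey on the left, so 3NF fails.
All keys have size 1, which rules out partial dependencies — 2NF is satisfied.

2NF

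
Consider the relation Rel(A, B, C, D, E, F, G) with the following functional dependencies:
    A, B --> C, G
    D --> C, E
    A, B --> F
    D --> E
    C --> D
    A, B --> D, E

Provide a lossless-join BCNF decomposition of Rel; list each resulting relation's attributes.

Candidate key of the original relation: {A, B}.
In {A, B, C, D, E, F, G}, {D} is not a superkey ({D}⁺ restricted to this set is {C, D, E}), so split on D --> C, E into {C, D, E} and {A, B, D, F, G}.
{C, D, E}: every determinant is a superkey — BCNF.
{A, B, D, F, G}: every determinant is a superkey — BCNF.

{A, B, D, F, G}; {C, D, E}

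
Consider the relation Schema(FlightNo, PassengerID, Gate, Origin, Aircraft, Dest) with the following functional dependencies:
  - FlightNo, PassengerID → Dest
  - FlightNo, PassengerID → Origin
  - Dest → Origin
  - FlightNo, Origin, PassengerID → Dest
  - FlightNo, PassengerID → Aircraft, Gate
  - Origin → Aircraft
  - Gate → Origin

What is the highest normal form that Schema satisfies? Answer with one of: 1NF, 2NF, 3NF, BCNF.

Candidate key: {FlightNo, PassengerID}. Prime attributes: {FlightNo, PassengerID}.
For Dest → Origin we have {Dest}⁺ = {Aircraft, Dest, Origin}; {Dest} is not a superkey, so BCNF fails.
Dest → Origin determines the non-prime attribute {Origin} from a non-superkey — 3NF is violated.
No non-prime attribute depends on a proper subset of any candidate key, so 2NF holds.

2NF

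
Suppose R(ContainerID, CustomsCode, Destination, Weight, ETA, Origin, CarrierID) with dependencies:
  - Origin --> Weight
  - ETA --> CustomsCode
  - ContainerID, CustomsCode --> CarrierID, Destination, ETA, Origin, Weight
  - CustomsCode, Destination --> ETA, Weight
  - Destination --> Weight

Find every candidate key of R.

Attributes never on any right-hand side: {ContainerID} — every candidate key must contain it.
Closure of {ContainerID, CustomsCode} is {CarrierID, ContainerID, CustomsCode, Destination, ETA, Origin, Weight}, the whole schema; {ContainerID, CustomsCode} is a candidate key.
Closure of {ContainerID, ETA} is {CarrierID, ContainerID, CustomsCode, Destination, ETA, Origin, Weight}, the whole schema; {ContainerID, ETA} is a candidate key.
Any other superkey properly contains one of these, so there are no further candidate keys.

{ContainerID, CustomsCode}, {ContainerID, ETA}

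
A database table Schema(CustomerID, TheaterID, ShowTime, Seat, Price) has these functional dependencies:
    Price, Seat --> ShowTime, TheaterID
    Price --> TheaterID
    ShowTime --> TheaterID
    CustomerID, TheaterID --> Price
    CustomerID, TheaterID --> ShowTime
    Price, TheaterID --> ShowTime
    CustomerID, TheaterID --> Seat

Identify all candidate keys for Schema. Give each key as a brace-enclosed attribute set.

{CustomerID, Price}, {CustomerID, ShowTime}, {CustomerID, TheaterID}

{CustomerID} never appears on the right of any FD, so every key must include it.
{CustomerID, Price} is a candidate key since {CustomerID, Price}⁺ = {CustomerID, Price, Seat, ShowTime, TheaterID} covers every attribute.
{CustomerID, ShowTime} is a candidate key since {CustomerID, ShowTime}⁺ = {CustomerID, Price, Seat, ShowTime, TheaterID} covers every attribute.
{CustomerID, TheaterID} is a candidate key since {CustomerID, TheaterID}⁺ = {CustomerID, Price, Seat, ShowTime, TheaterID} covers every attribute.
No proper subset of any of these is a key, and no other minimal superkey exists.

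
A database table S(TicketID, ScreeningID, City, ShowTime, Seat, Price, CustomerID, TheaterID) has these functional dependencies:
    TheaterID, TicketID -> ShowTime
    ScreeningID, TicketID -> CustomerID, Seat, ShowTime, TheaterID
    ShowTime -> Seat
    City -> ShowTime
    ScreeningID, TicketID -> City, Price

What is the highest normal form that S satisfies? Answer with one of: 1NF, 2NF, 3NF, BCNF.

Candidate key: {ScreeningID, TicketID}. Prime attributes: {ScreeningID, TicketID}.
TheaterID, TicketID -> ShowTime breaks BCNF: {TheaterID, TicketID}⁺ = {Seat, ShowTime, TheaterID, TicketID}, so {TheaterID, TicketID} is not a superkey.
Because {ShowTime} is non-prime and the left side of TheaterID, TicketID -> ShowTime is not a superkey, the relation is not in 3NF.
No non-prime attribute depends on a proper subset of any candidate key, so 2NF holds.

2NF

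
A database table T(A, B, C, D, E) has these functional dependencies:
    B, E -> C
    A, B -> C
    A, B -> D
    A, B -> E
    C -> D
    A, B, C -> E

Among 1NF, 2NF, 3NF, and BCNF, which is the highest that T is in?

2NF

Candidate key: {A, B}. Prime attributes: {A, B}.
B, E -> C breaks BCNF: {B, E}⁺ = {B, C, D, E}, so {B, E} is not a superkey.
B, E -> C determines the non-prime attribute {C} from a non-superkey — 3NF is violated.
Checking every proper subset of each key, none determines a non-prime attribute — 2NF is satisfied.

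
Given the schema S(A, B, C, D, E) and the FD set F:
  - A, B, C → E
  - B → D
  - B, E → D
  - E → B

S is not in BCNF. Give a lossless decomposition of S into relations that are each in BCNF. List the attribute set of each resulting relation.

{A, C, E}; {B, D}; {B, E}

Candidate keys of the original relation: {A, B, C}, {A, C, E}.
Within {A, B, C, D, E}: {B}⁺ ∩ {A, B, C, D, E} = {B, D}, not the whole set, so B → D violates BCNF; decompose into {B, D} and {A, B, C, E}.
{B, D} has no BCNF violation.
Within {A, B, C, E}: {E}⁺ ∩ {A, B, C, E} = {B, E}, not the whole set, so E → B violates BCNF; decompose into {B, E} and {A, C, E}.
{B, E} has no BCNF violation.
{A, C, E} has no BCNF violation.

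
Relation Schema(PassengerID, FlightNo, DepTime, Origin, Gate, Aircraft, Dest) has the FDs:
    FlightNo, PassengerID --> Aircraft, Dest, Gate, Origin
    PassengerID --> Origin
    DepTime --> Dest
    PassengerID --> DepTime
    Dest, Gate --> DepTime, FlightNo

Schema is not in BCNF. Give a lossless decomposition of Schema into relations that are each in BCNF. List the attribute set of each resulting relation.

{Aircraft, FlightNo, Gate, PassengerID}; {DepTime, Dest}; {DepTime, Origin, PassengerID}

Candidate keys of the original relation: {FlightNo, PassengerID}, {Gate, PassengerID}.
Within {Aircraft, DepTime, Dest, FlightNo, Gate, Origin, PassengerID}: {PassengerID}⁺ ∩ {Aircraft, DepTime, Dest, FlightNo, Gate, Origin, PassengerID} = {DepTime, Dest, Origin, PassengerID}, not the whole set, so PassengerID --> DepTime, Dest, Origin violates BCNF; decompose into {DepTime, Dest, Origin, PassengerID} and {Aircraft, FlightNo, Gate, PassengerID}.
Within {DepTime, Dest, Origin, PassengerID}: {DepTime}⁺ ∩ {DepTime, Dest, Origin, PassengerID} = {DepTime, Dest}, not the whole set, so DepTime --> Dest violates BCNF; decompose into {DepTime, Dest} and {DepTime, Origin, PassengerID}.
{DepTime, Dest} is in BCNF.
{DepTime, Origin, PassengerID} is in BCNF.
{Aircraft, FlightNo, Gate, PassengerID} is in BCNF.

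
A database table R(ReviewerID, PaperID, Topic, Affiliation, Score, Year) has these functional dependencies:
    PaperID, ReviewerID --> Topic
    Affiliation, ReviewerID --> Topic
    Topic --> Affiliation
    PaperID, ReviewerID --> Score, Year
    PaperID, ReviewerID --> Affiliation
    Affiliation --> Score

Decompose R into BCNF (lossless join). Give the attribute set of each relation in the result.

{Affiliation, PaperID, ReviewerID, Year}; {Affiliation, Score}; {Affiliation, Topic}; {ReviewerID, Topic}

Candidate key of the original relation: {PaperID, ReviewerID}.
Within {Affiliation, PaperID, ReviewerID, Score, Topic, Year}: {Affiliation, ReviewerID}⁺ ∩ {Affiliation, PaperID, ReviewerID, Score, Topic, Year} = {Affiliation, ReviewerID, Score, Topic}, not the whole set, so Affiliation, ReviewerID --> Score, Topic violates BCNF; decompose into {Affiliation, ReviewerID, Score, Topic} and {Affiliation, PaperID, ReviewerID, Year}.
Within {Affiliation, ReviewerID, Score, Topic}: {Topic}⁺ ∩ {Affiliation, ReviewerID, Score, Topic} = {Affiliation, Score, Topic}, not the whole set, so Topic --> Affiliation, Score violates BCNF; decompose into {Affiliation, Score, Topic} and {ReviewerID, Topic}.
Within {Affiliation, Score, Topic}: {Affiliation}⁺ ∩ {Affiliation, Score, Topic} = {Affiliation, Score}, not the whole set, so Affiliation --> Score violates BCNF; decompose into {Affiliation, Score} and {Affiliation, Topic}.
{Affiliation, Score} has no BCNF violation.
{Affiliation, Topic} has no BCNF violation.
{ReviewerID, Topic} has no BCNF violation.
{Affiliation, PaperID, ReviewerID, Year} has no BCNF violation.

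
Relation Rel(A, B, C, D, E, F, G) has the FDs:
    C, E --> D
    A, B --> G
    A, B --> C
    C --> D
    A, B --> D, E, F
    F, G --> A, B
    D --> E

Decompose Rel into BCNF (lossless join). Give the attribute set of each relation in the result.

{A, B, C, F, G}; {C, D}; {C, E}; {D, E}

Candidate keys of the original relation: {A, B}, {F, G}.
In {A, B, C, D, E, F, G}, {C, E} is not a superkey ({C, E}⁺ restricted to this set is {C, D, E}), so split on C, E --> D into {C, D, E} and {A, B, C, E, F, G}.
In {C, D, E}, {D} is not a superkey ({D}⁺ restricted to this set is {D, E}), so split on D --> E into {D, E} and {C, D}.
{D, E} has no BCNF violation.
{C, D} has no BCNF violation.
In {A, B, C, E, F, G}, {C} is not a superkey ({C}⁺ restricted to this set is {C, E}), so split on C --> E into {C, E} and {A, B, C, F, G}.
{C, E} has no BCNF violation.
{A, B, C, F, G} has no BCNF violation.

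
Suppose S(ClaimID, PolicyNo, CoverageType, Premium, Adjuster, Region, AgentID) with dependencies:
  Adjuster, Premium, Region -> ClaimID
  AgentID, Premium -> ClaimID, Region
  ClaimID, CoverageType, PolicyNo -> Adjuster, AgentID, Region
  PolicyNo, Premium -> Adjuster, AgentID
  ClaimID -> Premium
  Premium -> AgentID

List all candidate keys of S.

No FD produces {CoverageType, PolicyNo}, so they must be in every candidate key.
Closure of {ClaimID, CoverageType, PolicyNo} is {Adjuster, AgentID, ClaimID, CoverageType, PolicyNo, Premium, Region}, the whole schema; {ClaimID, CoverageType, PolicyNo} is a candidate key.
Closure of {CoverageType, PolicyNo, Premium} is {Adjuster, AgentID, ClaimID, CoverageType, PolicyNo, Premium, Region}, the whole schema; {CoverageType, PolicyNo, Premium} is a candidate key.
Any other superkey properly contains one of these, so there are no further candidate keys.

{ClaimID, CoverageType, PolicyNo}, {CoverageType, PolicyNo, Premium}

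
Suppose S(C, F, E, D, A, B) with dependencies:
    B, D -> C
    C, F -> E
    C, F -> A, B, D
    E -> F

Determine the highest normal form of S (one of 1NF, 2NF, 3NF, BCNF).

Candidate keys: {B, D, E}, {B, D, F}, {C, E}, {C, F}. Prime attributes: {B, C, D, E, F}.
B, D -> C breaks BCNF: {B, D}⁺ = {B, C, D}, so {B, D} is not a superkey.
But every attribute on its right side ({C}) is prime, and the same holds for every other non-superkey FD, so 3NF still holds.

3NF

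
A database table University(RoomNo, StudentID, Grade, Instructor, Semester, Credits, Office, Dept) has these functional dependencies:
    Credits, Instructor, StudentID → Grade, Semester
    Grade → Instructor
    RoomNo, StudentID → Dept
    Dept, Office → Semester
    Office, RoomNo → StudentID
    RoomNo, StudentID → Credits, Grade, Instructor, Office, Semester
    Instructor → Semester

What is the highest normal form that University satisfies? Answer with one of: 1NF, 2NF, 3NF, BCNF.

Candidate keys: {Office, RoomNo}, {RoomNo, StudentID}. Prime attributes: {Office, RoomNo, StudentID}.
Credits, Instructor, StudentID → Grade, Semester breaks BCNF: {Credits, Instructor, StudentID}⁺ = {Credits, Grade, Instructor, Semester, StudentID}, so {Credits, Instructor, StudentID} is not a superkey.
Credits, Instructor, StudentID → Grade, Semester determines the non-prime attributes {Grade, Semester} from a non-superkey — 3NF is violated.
No non-prime attribute depends on a proper subset of any candidate key, so 2NF holds.

2NF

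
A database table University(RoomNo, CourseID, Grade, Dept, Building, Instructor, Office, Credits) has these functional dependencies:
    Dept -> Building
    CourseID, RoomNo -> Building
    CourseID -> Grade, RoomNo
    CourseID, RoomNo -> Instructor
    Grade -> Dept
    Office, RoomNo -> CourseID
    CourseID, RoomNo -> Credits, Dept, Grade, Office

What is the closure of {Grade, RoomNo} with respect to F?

Start with {Grade, RoomNo}.
Grade -> Dept applies; add {Dept} → now {Dept, Grade, RoomNo}.
Dept -> Building applies; add {Building} → now {Building, Dept, Grade, RoomNo}.
No further FD applies.

{Building, Dept, Grade, RoomNo}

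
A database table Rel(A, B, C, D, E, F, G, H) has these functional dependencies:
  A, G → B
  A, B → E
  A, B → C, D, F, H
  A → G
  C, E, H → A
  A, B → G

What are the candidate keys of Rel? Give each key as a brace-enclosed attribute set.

{A}⁺ = {A, B, C, D, E, F, G, H} — all of the relation — so {A} is a candidate key.
{C, E, H}⁺ = {A, B, C, D, E, F, G, H} — all of the relation — so {C, E, H} is a candidate key.
These are minimal and exhaustive — every other superkey contains one of them.

{A}, {C, E, H}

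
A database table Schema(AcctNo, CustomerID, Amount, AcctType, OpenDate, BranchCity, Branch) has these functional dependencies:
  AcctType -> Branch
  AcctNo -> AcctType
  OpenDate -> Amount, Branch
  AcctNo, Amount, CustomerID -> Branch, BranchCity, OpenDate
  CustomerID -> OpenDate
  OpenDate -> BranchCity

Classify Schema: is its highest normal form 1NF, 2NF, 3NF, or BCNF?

Candidate key: {AcctNo, CustomerID}. Prime attributes: {AcctNo, CustomerID}.
AcctType -> Branch breaks BCNF: {AcctType}⁺ = {AcctType, Branch}, so {AcctType} is not a superkey.
AcctType -> Branch determines the non-prime attribute {Branch} from a non-superkey — 3NF is violated.
{AcctNo} is a proper subset of the key {AcctNo, CustomerID}, and {AcctNo}⁺ contains the non-prime attributes {AcctType, Branch} — a partial dependency, so 2NF is violated.

1NF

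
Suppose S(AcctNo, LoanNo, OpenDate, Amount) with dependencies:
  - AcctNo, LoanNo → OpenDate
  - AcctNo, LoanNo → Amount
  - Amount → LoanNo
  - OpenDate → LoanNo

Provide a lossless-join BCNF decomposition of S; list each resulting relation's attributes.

Candidate keys of the original relation: {AcctNo, Amount}, {AcctNo, LoanNo}, {AcctNo, OpenDate}.
{AcctNo, Amount, LoanNo, OpenDate}: {Amount} determines {Amount, LoanNo} here but is not a superkey — split on Amount → LoanNo, giving {Amount, LoanNo} and {AcctNo, Amount, OpenDate}.
{Amount, LoanNo} has no BCNF violation.
{AcctNo, Amount, OpenDate} has no BCNF violation.

{AcctNo, Amount, OpenDate}; {Amount, LoanNo}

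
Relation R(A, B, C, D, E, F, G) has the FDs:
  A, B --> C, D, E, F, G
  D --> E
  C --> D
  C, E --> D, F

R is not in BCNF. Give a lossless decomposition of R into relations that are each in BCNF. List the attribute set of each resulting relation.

{A, B, C, G}; {C, D, F}; {D, E}

Candidate key of the original relation: {A, B}.
In {A, B, C, D, E, F, G}, {D} is not a superkey ({D}⁺ restricted to this set is {D, E}), so split on D --> E into {D, E} and {A, B, C, D, F, G}.
{D, E} is in BCNF.
In {A, B, C, D, F, G}, {C} is not a superkey ({C}⁺ restricted to this set is {C, D, F}), so split on C --> D, F into {C, D, F} and {A, B, C, G}.
{C, D, F} is in BCNF.
{A, B, C, G} is in BCNF.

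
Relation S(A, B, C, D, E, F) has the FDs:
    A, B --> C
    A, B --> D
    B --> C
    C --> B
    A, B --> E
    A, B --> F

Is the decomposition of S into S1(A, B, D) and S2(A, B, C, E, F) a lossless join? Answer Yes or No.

Yes

The shared attributes are {A, B} and {A, B}⁺ = {A, B, C, D, E, F}.
This includes all of S1, so the common attributes are a superkey of S1 — the join is lossless.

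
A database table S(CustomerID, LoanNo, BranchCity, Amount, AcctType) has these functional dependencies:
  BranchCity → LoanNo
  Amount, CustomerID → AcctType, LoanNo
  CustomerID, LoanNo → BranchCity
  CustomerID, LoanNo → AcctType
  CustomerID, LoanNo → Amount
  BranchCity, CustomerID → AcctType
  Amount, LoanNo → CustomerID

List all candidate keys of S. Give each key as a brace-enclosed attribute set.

Closure of {Amount, BranchCity} is {AcctType, Amount, BranchCity, CustomerID, LoanNo}, the whole schema; {Amount, BranchCity} is a candidate key.
Closure of {Amount, CustomerID} is {AcctType, Amount, BranchCity, CustomerID, LoanNo}, the whole schema; {Amount, CustomerID} is a candidate key.
Closure of {Amount, LoanNo} is {AcctType, Amount, BranchCity, CustomerID, LoanNo}, the whole schema; {Amount, LoanNo} is a candidate key.
Closure of {BranchCity, CustomerID} is {AcctType, Amount, BranchCity, CustomerID, LoanNo}, the whole schema; {BranchCity, CustomerID} is a candidate key.
Closure of {CustomerID, LoanNo} is {AcctType, Amount, BranchCity, CustomerID, LoanNo}, the whole schema; {CustomerID, LoanNo} is a candidate key.
Any other superkey properly contains one of these, so there are no further candidate keys.

{Amount, BranchCity}, {Amount, CustomerID}, {Amount, LoanNo}, {BranchCity, CustomerID}, {CustomerID, LoanNo}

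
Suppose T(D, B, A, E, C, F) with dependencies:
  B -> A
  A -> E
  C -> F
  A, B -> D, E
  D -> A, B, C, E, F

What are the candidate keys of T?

{B}, {D}

{B}⁺ = {A, B, C, D, E, F}, which is every attribute, so {B} is a candidate key.
{D}⁺ = {A, B, C, D, E, F}, which is every attribute, so {D} is a candidate key.
Any other superkey properly contains one of these, so there are no further candidate keys.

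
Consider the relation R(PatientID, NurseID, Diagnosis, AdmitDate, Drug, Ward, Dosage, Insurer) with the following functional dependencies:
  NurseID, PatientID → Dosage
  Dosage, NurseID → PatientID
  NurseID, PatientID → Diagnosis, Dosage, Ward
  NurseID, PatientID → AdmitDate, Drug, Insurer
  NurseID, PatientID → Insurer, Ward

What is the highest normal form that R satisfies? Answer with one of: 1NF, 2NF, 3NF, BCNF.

Candidate keys: {Dosage, NurseID}, {NurseID, PatientID}. Prime attributes: {Dosage, NurseID, PatientID}.
The left-hand side of every FD is a superkey, so BCNF is satisfied.

BCNF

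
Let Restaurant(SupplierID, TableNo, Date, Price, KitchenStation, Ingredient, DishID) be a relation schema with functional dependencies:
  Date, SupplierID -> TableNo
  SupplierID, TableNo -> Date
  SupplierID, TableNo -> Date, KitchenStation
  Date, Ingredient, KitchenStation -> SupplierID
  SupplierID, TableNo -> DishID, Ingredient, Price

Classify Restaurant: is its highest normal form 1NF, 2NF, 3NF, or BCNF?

Candidate keys: {Date, Ingredient, KitchenStation}, {Date, SupplierID}, {SupplierID, TableNo}. Prime attributes: {Date, Ingredient, KitchenStation, SupplierID, TableNo}.
Every FD has a superkey on the left, so the relation is in BCNF.

BCNF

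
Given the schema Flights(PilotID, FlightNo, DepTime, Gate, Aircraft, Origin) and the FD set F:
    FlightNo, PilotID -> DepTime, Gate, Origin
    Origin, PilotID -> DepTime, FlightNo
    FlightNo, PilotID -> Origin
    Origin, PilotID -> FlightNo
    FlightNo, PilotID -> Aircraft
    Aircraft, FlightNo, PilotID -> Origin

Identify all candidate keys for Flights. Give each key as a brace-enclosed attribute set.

{FlightNo, PilotID}, {Origin, PilotID}

{PilotID} never appears on the right of any FD, so every key must include it.
Closure of {FlightNo, PilotID} is {Aircraft, DepTime, FlightNo, Gate, Origin, PilotID}, the whole schema; {FlightNo, PilotID} is a candidate key.
Closure of {Origin, PilotID} is {Aircraft, DepTime, FlightNo, Gate, Origin, PilotID}, the whole schema; {Origin, PilotID} is a candidate key.
Any other superkey properly contains one of these, so there are no further candidate keys.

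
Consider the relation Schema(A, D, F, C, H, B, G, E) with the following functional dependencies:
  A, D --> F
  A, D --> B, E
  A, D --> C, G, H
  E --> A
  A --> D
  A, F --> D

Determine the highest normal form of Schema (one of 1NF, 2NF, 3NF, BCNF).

Candidate keys: {A}, {E}. Prime attributes: {A, E}.
Each dependency's left side is a superkey — BCNF holds.

BCNF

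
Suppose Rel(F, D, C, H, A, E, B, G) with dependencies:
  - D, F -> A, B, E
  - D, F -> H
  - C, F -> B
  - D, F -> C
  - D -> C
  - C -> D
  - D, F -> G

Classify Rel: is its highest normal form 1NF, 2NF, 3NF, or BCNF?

3NF

Candidate keys: {C, F}, {D, F}. Prime attributes: {C, D, F}.
For D -> C we have {D}⁺ = {C, D}; {D} is not a superkey, so BCNF fails.
But every attribute on its right side ({C}) is prime, and the same holds for every other non-superkey FD, so 3NF still holds.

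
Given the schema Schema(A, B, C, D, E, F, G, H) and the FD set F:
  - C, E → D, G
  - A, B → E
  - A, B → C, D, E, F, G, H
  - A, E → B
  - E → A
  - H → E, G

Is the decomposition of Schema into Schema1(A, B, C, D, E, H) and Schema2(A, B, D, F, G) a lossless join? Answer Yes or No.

Common attributes: {A, B, D}; their closure is {A, B, C, D, E, F, G, H}.
Since Schema1 ⊆ {A, B, C, D, E, F, G, H}, the intersection is a superkey of Schema1; the decomposition is lossless.

Yes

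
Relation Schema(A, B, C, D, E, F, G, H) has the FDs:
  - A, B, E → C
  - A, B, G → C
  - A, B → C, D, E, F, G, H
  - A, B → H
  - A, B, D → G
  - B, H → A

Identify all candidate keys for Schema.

Attributes never on any right-hand side: {B} — every candidate key must contain it.
{A, B}⁺ = {A, B, C, D, E, F, G, H}, which is every attribute, so {A, B} is a candidate key.
{B, H}⁺ = {A, B, C, D, E, F, G, H}, which is every attribute, so {B, H} is a candidate key.
No proper subset of any of these is a key, and no other minimal superkey exists.

{A, B}, {B, H}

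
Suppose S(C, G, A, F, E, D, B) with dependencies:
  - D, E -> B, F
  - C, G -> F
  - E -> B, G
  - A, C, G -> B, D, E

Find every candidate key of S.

Attributes never on any right-hand side: {A, C} — every candidate key must contain all of them.
Closure of {A, C, E} is {A, B, C, D, E, F, G}, the whole schema; {A, C, E} is a candidate key.
Closure of {A, C, G} is {A, B, C, D, E, F, G}, the whole schema; {A, C, G} is a candidate key.
No proper subset of any of these is a key, and no other minimal superkey exists.

{A, C, E}, {A, C, G}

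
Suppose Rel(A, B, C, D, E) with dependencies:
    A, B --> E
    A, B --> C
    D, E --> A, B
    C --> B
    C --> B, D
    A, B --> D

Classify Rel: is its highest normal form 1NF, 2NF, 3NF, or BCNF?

Candidate keys: {A, B}, {A, C}, {C, E}, {D, E}. Prime attributes: {A, B, C, D, E}.
C --> B breaks BCNF: {C}⁺ = {B, C, D}, so {C} is not a superkey.
Its right-hand attributes {B} are all prime, as are those of every other non-superkey FD — the relation is in 3NF.

3NF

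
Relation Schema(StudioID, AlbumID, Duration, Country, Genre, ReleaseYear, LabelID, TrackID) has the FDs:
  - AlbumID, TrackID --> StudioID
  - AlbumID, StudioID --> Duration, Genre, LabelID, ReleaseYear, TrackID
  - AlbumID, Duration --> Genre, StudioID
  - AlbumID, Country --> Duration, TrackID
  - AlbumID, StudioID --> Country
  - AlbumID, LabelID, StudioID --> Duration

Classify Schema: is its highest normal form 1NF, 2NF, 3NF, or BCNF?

BCNF

Candidate keys: {AlbumID, Country}, {AlbumID, Duration}, {AlbumID, StudioID}, {AlbumID, TrackID}. Prime attributes: {AlbumID, Country, Duration, StudioID, TrackID}.
Each dependency's left side is a superkey — BCNF holds.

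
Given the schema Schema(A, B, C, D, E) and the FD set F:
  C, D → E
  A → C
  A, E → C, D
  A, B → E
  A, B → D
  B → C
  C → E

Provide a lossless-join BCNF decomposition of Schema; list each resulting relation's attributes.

{A, B}; {A, C, D}; {C, E}

Candidate key of the original relation: {A, B}.
{A, B, C, D, E}: {C, D} determines {C, D, E} here but is not a superkey — split on C, D → E, giving {C, D, E} and {A, B, C, D}.
{C, D, E}: {C} determines {C, E} here but is not a superkey — split on C → E, giving {C, E} and {C, D}.
{C, E}: every determinant is a superkey — BCNF.
{C, D}: every determinant is a superkey — BCNF.
{A, B, C, D}: {A} determines {A, C, D} here but is not a superkey — split on A → C, D, giving {A, C, D} and {A, B}.
{A, C, D}: every determinant is a superkey — BCNF.
{A, B}: every determinant is a superkey — BCNF.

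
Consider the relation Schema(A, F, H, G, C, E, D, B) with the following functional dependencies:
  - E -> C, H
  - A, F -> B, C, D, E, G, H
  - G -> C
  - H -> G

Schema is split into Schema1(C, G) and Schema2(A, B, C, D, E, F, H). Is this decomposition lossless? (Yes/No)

Schema1 ∩ Schema2 = {C}; its closure under F is {C}.
Neither Schema1 nor Schema2 is contained in that closure, so the decomposition is lossy.

No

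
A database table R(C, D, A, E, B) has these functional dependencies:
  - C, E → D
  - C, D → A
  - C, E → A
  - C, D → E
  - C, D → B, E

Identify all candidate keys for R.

{C} never appears on the right of any FD, so every key must include it.
Closure of {C, D} is {A, B, C, D, E}, the whole schema; {C, D} is a candidate key.
Closure of {C, E} is {A, B, C, D, E}, the whole schema; {C, E} is a candidate key.
These are minimal and exhaustive — every other superkey contains one of them.

{C, D}, {C, E}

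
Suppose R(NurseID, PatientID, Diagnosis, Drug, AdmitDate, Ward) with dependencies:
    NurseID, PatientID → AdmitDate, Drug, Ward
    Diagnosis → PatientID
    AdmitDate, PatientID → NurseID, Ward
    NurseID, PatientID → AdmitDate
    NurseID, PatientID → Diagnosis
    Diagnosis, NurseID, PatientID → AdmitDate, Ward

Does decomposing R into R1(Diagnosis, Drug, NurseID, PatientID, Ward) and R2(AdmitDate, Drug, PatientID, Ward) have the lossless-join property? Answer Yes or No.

No

The shared attributes are {Drug, PatientID, Ward} and {Drug, PatientID, Ward}⁺ = {Drug, PatientID, Ward}.
R1 ⊄ {Drug, PatientID, Ward} and R2 ⊄ {Drug, PatientID, Ward}, so the split is lossy.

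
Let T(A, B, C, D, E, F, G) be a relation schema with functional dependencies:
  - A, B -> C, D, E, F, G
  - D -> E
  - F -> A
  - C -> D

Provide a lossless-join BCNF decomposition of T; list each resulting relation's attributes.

Candidate keys of the original relation: {A, B}, {B, F}.
Within {A, B, C, D, E, F, G}: {D}⁺ ∩ {A, B, C, D, E, F, G} = {D, E}, not the whole set, so D -> E violates BCNF; decompose into {D, E} and {A, B, C, D, F, G}.
{D, E} is in BCNF.
Within {A, B, C, D, F, G}: {F}⁺ ∩ {A, B, C, D, F, G} = {A, F}, not the whole set, so F -> A violates BCNF; decompose into {A, F} and {B, C, D, F, G}.
{A, F} is in BCNF.
Within {B, C, D, F, G}: {C}⁺ ∩ {B, C, D, F, G} = {C, D}, not the whole set, so C -> D violates BCNF; decompose into {C, D} and {B, C, F, G}.
{C, D} is in BCNF.
{B, C, F, G} is in BCNF.

{A, F}; {B, C, F, G}; {C, D}; {D, E}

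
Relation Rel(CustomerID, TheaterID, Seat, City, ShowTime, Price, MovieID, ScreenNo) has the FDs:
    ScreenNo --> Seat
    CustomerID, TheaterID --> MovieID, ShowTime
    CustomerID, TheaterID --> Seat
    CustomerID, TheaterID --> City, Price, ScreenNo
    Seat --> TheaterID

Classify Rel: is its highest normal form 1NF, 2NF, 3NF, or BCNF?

3NF

Candidate keys: {CustomerID, ScreenNo}, {CustomerID, Seat}, {CustomerID, TheaterID}. Prime attributes: {CustomerID, ScreenNo, Seat, TheaterID}.
ScreenNo --> Seat: {ScreenNo}⁺ = {ScreenNo, Seat, TheaterID}, which is not all of the attributes, so the left side is not a superkey — BCNF is violated.
Its right-hand attributes {Seat} are all prime, as are those of every other non-superkey FD — the relation is in 3NF.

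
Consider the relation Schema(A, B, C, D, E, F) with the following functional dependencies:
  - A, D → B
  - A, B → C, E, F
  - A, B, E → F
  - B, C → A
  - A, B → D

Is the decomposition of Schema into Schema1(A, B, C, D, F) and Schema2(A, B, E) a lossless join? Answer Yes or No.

Common attributes: {A, B}; their closure is {A, B, C, D, E, F}.
This includes all of Schema1, so the common attributes are a superkey of Schema1 — the join is lossless.

Yes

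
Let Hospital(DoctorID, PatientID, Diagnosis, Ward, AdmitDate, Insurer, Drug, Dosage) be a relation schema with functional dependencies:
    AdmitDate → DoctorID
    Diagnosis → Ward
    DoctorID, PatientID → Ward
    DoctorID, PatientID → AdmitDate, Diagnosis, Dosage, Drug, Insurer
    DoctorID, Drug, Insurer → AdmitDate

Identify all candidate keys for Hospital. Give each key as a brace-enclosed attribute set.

{PatientID} never appears on the right of any FD, so every key must include it.
{AdmitDate, PatientID}⁺ = {AdmitDate, Diagnosis, DoctorID, Dosage, Drug, Insurer, PatientID, Ward}, which is every attribute, so {AdmitDate, PatientID} is a candidate key.
{DoctorID, PatientID}⁺ = {AdmitDate, Diagnosis, DoctorID, Dosage, Drug, Insurer, PatientID, Ward}, which is every attribute, so {DoctorID, PatientID} is a candidate key.
These are minimal and exhaustive — every other superkey contains one of them.

{AdmitDate, PatientID}, {DoctorID, PatientID}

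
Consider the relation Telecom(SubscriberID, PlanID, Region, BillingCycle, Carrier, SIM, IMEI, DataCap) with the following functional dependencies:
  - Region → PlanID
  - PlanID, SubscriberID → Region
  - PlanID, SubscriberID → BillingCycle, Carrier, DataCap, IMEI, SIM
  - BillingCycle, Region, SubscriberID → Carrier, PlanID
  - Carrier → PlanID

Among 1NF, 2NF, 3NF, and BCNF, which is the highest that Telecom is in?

Candidate keys: {Carrier, SubscriberID}, {PlanID, SubscriberID}, {Region, SubscriberID}. Prime attributes: {Carrier, PlanID, Region, SubscriberID}.
For Region → PlanID we have {Region}⁺ = {PlanID, Region}; {Region} is not a superkey, so BCNF fails.
Its right-hand attributes {PlanID} are all prime, as are those of every other non-superkey FD — the relation is in 3NF.

3NF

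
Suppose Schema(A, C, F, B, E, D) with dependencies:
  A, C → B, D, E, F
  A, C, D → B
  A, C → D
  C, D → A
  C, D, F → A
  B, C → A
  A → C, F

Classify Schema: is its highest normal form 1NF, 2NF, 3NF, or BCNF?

Candidate keys: {A}, {B, C}, {C, D}. Prime attributes: {A, B, C, D}.
The left-hand side of every FD is a superkey, so BCNF is satisfied.

BCNF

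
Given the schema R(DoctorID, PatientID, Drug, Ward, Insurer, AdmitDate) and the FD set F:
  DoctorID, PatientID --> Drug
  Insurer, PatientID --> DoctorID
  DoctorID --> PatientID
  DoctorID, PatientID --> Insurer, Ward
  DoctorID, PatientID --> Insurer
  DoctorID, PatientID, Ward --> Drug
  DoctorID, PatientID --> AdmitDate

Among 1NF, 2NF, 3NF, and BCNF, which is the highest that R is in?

BCNF

Candidate keys: {DoctorID}, {Insurer, PatientID}. Prime attributes: {DoctorID, Insurer, PatientID}.
Every FD has a superkey on the left, so the relation is in BCNF.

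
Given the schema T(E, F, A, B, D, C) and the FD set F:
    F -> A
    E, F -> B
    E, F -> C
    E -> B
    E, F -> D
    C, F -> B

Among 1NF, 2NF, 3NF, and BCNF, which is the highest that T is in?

1NF

Candidate key: {E, F}. Prime attributes: {E, F}.
F -> A breaks BCNF: {F}⁺ = {A, F}, so {F} is not a superkey.
Because {A} is non-prime and the left side of F -> A is not a superkey, the relation is not in 3NF.
The proper key subset {E} of {E, F} determines non-prime {B}, so the relation is not even in 2NF.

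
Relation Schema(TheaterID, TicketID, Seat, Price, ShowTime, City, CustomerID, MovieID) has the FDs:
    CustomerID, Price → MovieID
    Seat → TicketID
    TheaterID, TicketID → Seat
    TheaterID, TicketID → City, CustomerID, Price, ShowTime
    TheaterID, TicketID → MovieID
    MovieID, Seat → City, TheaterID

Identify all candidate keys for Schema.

{CustomerID, Price, Seat}, {MovieID, Seat}, {Seat, TheaterID}, {TheaterID, TicketID}

{MovieID, Seat}⁺ = {City, CustomerID, MovieID, Price, Seat, ShowTime, TheaterID, TicketID} — all of the relation — so {MovieID, Seat} is a candidate key.
{Seat, TheaterID}⁺ = {City, CustomerID, MovieID, Price, Seat, ShowTime, TheaterID, TicketID} — all of the relation — so {Seat, TheaterID} is a candidate key.
{TheaterID, TicketID}⁺ = {City, CustomerID, MovieID, Price, Seat, ShowTime, TheaterID, TicketID} — all of the relation — so {TheaterID, TicketID} is a candidate key.
{CustomerID, Price, Seat}⁺ = {City, CustomerID, MovieID, Price, Seat, ShowTime, TheaterID, TicketID} — all of the relation — so {CustomerID, Price, Seat} is a candidate key.
These are minimal and exhaustive — every other superkey contains one of them.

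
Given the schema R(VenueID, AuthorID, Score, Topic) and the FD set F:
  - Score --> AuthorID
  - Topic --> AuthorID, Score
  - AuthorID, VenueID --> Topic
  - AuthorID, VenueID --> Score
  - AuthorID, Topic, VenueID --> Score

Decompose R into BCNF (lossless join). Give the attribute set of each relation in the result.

Candidate keys of the original relation: {AuthorID, VenueID}, {Score, VenueID}, {Topic, VenueID}.
In {AuthorID, Score, Topic, VenueID}, {Score} is not a superkey ({Score}⁺ restricted to this set is {AuthorID, Score}), so split on Score --> AuthorID into {AuthorID, Score} and {Score, Topic, VenueID}.
{AuthorID, Score}: every determinant is a superkey — BCNF.
In {Score, Topic, VenueID}, {Topic} is not a superkey ({Topic}⁺ restricted to this set is {Score, Topic}), so split on Topic --> Score into {Score, Topic} and {Topic, VenueID}.
{Score, Topic}: every determinant is a superkey — BCNF.
{Topic, VenueID}: every determinant is a superkey — BCNF.

{AuthorID, Score}; {Score, Topic}; {Topic, VenueID}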